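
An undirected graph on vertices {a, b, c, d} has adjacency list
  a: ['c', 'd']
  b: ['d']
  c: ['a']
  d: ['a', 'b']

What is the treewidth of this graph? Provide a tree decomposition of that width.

Every bag has size at most 2, so the width is 2 − 1 = 1 and tw(G) ≤ 1. G has an edge, so its treewidth is at least 1. Combining the bounds, tw(G) = 1.

Treewidth 1.
Bags: B1 = {a, c}  B2 = {a, d}  B3 = {b, d}
Tree: B1–B2, B2–B3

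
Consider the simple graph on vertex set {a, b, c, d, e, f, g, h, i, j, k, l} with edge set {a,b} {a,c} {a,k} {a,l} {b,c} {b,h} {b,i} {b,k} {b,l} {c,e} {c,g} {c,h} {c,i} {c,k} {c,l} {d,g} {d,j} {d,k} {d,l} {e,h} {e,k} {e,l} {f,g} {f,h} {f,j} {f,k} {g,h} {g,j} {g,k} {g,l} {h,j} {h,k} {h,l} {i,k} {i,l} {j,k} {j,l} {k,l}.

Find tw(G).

4

A width-4 tree decomposition is:
Bags: B1 = {c, g, h, k, l}  B2 = {b, c, h, k, l}  B3 = {c, e, h, k, l}  B4 = {b, c, i, k, l}  B5 = {g, h, j, k, l}  B6 = {f, g, h, j, k}  B7 = {d, g, j, k, l}  B8 = {a, b, c, k, l}
Tree: B1–B2, B1–B3, B2–B4, B1–B5, B5–B6, B5–B7, B2–B8
Each bag holds 5 vertices, so the decomposition has width 4, which upper-bounds the treewidth. On the other hand G contains the 5-clique {f, g, h, j, k}. A clique must lie in a single bag of any decomposition, so no decomposition can have width below 4. The upper and lower bounds meet at 4, so that is the treewidth.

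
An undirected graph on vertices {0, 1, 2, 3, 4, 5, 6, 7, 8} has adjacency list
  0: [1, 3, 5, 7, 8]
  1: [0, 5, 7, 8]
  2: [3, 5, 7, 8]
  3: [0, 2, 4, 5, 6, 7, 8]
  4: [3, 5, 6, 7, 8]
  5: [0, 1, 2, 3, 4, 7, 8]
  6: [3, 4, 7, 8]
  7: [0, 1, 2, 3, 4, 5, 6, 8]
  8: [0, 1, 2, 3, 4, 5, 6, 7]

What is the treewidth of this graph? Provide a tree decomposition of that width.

Treewidth 4.
One such decomposition:
Bags: B1 = {3, 4, 5, 7, 8}  B2 = {3, 4, 6, 7, 8}  B3 = {0, 3, 5, 7, 8}  B4 = {0, 1, 5, 7, 8}  B5 = {2, 3, 5, 7, 8}
Tree: B1–B2, B1–B3, B3–B4, B1–B5

Every bag has size at most 5, so the width is 5 − 1 = 4 and tw(G) ≤ 4. On the other hand G contains the 5-clique {0, 1, 5, 7, 8}. A clique must lie in a single bag of any decomposition, so no decomposition can have width below 4. Hence tw(G) = 4 exactly.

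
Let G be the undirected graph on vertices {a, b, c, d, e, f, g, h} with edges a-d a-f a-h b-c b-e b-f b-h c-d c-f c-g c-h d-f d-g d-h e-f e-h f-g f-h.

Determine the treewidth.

3

A width-3 tree decomposition is:
Bags: B1 = {b, c, f, h}  B2 = {c, d, f, h}  B3 = {a, d, f, h}  B4 = {c, d, f, g}  B5 = {b, e, f, h}
Tree: B1–B2, B2–B3, B2–B4, B1–B5
The largest bag has 4 vertices, giving width 3; this decomposition certifies tw(G) ≤ 3. For the lower bound, the 4 vertices {c, d, f, g} are pairwise adjacent, and any tree decomposition puts a clique entirely inside one bag — forcing width ≥ 3. Combining the bounds, tw(G) = 3.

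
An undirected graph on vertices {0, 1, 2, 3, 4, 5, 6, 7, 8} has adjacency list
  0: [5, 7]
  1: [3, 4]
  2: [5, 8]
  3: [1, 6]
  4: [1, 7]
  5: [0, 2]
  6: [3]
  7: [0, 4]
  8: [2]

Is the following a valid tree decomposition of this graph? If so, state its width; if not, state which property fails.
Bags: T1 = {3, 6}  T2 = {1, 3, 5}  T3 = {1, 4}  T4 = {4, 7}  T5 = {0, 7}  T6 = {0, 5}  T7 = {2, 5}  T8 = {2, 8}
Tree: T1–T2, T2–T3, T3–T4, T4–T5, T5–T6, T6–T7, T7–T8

No — bags containing vertex 5 are not connected in the tree.

A tree decomposition must satisfy three properties: every vertex lies in some bag; for every edge, both endpoints lie together in some bag; and for every vertex, the bags containing it form a connected subtree. Here bags containing vertex 5 are not connected in the tree, so the decomposition is invalid.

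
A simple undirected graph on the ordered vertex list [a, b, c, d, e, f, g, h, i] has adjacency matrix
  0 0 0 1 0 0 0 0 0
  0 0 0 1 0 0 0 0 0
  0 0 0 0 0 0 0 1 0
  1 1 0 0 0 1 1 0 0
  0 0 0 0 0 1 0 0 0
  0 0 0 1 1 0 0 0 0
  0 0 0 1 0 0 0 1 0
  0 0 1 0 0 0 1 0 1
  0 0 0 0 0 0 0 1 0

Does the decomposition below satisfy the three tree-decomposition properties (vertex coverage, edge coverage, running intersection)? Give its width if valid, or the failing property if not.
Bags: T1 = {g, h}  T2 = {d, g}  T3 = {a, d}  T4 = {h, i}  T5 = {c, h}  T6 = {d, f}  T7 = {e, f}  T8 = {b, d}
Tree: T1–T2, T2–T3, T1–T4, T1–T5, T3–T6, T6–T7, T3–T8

Yes; width 1.

Every vertex of G appears in some bag (union = {a, b, c, d, e, f, g, h, i}); every edge is covered by a bag; and for each vertex v the set of bags containing v is connected in the bag tree. The decomposition is therefore valid. The largest bag has 2 vertices, so the width is 1.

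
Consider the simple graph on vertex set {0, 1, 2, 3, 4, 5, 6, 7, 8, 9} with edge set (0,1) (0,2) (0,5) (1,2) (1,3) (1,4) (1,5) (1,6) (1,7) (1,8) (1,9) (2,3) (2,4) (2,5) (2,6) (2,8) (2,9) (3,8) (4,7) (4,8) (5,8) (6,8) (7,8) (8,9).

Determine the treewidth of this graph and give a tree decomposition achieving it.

The largest bag has 4 vertices, giving width 3; this decomposition certifies tw(G) ≤ 3. Conversely, {0, 1, 2, 5} is a clique of size 4, and the vertices of any clique must share a bag in every tree decomposition; so some bag has ≥ 4 vertices and tw(G) ≥ 3. Combining the bounds, tw(G) = 3.

Treewidth 3.
Bags: B1 = {1, 2, 6, 8}  B2 = {1, 2, 4, 8}  B3 = {1, 2, 3, 8}  B4 = {1, 2, 5, 8}  B5 = {1, 2, 8, 9}  B6 = {1, 4, 7, 8}  B7 = {0, 1, 2, 5}
Tree: B1–B2, B2–B3, B1–B4, B3–B5, B2–B6, B4–B7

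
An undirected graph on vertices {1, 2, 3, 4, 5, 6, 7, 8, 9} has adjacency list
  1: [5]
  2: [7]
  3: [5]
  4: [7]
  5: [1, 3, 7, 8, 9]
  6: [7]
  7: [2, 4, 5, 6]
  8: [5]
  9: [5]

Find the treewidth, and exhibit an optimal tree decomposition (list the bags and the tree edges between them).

Each bag holds 2 vertices, so the decomposition has width 1, which upper-bounds the treewidth. Since G has at least one edge (e.g. 7–5), it is not an edgeless graph, so tw(G) ≥ 1. The upper and lower bounds meet at 1, so that is the treewidth.

Treewidth 1.
One optimal decomposition is:
Bags: B1 = {5, 7}  B2 = {5, 8}  B3 = {4, 7}  B4 = {6, 7}  B5 = {5, 9}  B6 = {2, 7}  B7 = {3, 5}  B8 = {1, 5}
Tree: B1–B2, B1–B3, B1–B4, B2–B5, B3–B6, B2–B7, B5–B8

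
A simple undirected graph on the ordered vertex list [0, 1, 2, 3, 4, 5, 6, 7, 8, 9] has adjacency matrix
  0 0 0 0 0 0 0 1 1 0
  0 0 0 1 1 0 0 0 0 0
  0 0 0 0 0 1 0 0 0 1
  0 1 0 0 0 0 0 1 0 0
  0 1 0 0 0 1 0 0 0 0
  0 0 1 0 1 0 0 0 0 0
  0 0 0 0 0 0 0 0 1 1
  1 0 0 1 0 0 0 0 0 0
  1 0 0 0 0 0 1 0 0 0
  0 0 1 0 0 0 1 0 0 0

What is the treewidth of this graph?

2

A width-2 tree decomposition is:
Bags: B1 = {1, 4, 5}  B2 = {1, 2, 5}  B3 = {1, 2, 9}  B4 = {1, 6, 9}  B5 = {1, 6, 8}  B6 = {0, 1, 8}  B7 = {0, 1, 7}  B8 = {1, 3, 7}
Tree: B1–B2, B2–B3, B3–B4, B4–B5, B5–B6, B6–B7, B7–B8
The largest bag has 3 vertices, giving width 2; this decomposition certifies tw(G) ≤ 2. Since 1–4–5–2–9–6–8–0–7–3–1 is a cycle in G, G is not acyclic. Forests are exactly the graphs of treewidth ≤ 1, so tw(G) ≥ 2. Combining the bounds, tw(G) = 2.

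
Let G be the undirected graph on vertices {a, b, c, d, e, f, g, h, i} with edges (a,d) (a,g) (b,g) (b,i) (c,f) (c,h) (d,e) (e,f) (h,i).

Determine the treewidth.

2

A width-2 tree decomposition is:
Bags: B1 = {a, d, e}  B2 = {a, e, f}  B3 = {a, c, f}  B4 = {a, c, h}  B5 = {a, h, i}  B6 = {a, b, i}  B7 = {a, b, g}
Tree: B1–B2, B2–B3, B3–B4, B4–B5, B5–B6, B6–B7
Every bag has size at most 3, so the width is 3 − 1 = 2 and tw(G) ≤ 2. The edges a–d–e–f–c–h–i–b–g–a form a cycle, so G is not a tree and its treewidth is at least 2. The upper and lower bounds meet at 2, so that is the treewidth.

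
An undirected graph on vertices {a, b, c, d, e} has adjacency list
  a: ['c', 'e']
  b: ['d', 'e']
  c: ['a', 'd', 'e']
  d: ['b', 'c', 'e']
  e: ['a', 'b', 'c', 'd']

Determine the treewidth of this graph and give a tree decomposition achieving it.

Every bag has size at most 3, so the width is 3 − 1 = 2 and tw(G) ≤ 2. For the lower bound, the 3 vertices {c, d, e} are pairwise adjacent, and any tree decomposition puts a clique entirely inside one bag — forcing width ≥ 2. Combining the bounds, tw(G) = 2.

Treewidth 2.
One optimal decomposition is:
Bags: B1 = {a, c, e}  B2 = {c, d, e}  B3 = {b, d, e}
Tree: B1–B2, B2–B3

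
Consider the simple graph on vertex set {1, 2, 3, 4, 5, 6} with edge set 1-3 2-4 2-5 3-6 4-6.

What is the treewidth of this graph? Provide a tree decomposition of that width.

Every bag has size at most 2, so the width is 2 − 1 = 1 and tw(G) ≤ 1. Since G has at least one edge (e.g. 1–3), it is not an edgeless graph, so tw(G) ≥ 1. Therefore the treewidth is 1.

Treewidth 1.
One such decomposition:
Bags: B1 = {1, 3}  B2 = {3, 6}  B3 = {4, 6}  B4 = {2, 4}  B5 = {2, 5}
Tree: B1–B2, B2–B3, B3–B4, B4–B5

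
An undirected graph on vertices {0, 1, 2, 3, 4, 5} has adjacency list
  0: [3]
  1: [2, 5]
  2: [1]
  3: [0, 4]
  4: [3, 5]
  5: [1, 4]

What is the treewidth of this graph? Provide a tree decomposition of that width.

Each bag holds 2 vertices, so the decomposition has width 1, which upper-bounds the treewidth. Any graph with an edge has treewidth ≥ 1, and G has the edge 2–1. Hence tw(G) = 1 exactly.

Treewidth 1.
Bags: B1 = {1, 2}  B2 = {1, 5}  B3 = {4, 5}  B4 = {3, 4}  B5 = {0, 3}
Tree: B1–B2, B2–B3, B3–B4, B4–B5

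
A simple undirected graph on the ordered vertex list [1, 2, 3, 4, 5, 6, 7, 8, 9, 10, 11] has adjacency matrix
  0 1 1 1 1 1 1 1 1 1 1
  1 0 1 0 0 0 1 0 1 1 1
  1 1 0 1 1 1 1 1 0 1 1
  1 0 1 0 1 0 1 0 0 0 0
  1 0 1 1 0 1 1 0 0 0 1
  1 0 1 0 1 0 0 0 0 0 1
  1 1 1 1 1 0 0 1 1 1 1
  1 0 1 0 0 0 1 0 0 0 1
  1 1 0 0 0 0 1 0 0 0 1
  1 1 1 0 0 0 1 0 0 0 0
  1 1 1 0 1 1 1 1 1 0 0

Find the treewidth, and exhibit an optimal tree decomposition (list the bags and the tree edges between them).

Treewidth 4.
One such decomposition:
Bags: B1 = {1, 3, 5, 7, 11}  B2 = {1, 3, 7, 8, 11}  B3 = {1, 3, 5, 6, 11}  B4 = {1, 2, 3, 7, 11}  B5 = {1, 2, 7, 9, 11}  B6 = {1, 3, 4, 5, 7}  B7 = {1, 2, 3, 7, 10}
Tree: B1–B2, B1–B3, B2–B4, B4–B5, B1–B6, B4–B7

Each bag holds 5 vertices, so the decomposition has width 4, which upper-bounds the treewidth. Conversely, {1, 2, 7, 9, 11} is a clique of size 5, and the vertices of any clique must share a bag in every tree decomposition; so some bag has ≥ 5 vertices and tw(G) ≥ 4. Hence tw(G) = 4 exactly.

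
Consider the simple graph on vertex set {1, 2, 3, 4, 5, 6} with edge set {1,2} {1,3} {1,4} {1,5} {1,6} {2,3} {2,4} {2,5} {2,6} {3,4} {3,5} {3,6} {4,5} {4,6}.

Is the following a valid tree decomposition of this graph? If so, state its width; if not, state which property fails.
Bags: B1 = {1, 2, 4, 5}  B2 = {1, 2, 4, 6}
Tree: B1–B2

A tree decomposition must satisfy three properties: every vertex lies in some bag; for every edge, both endpoints lie together in some bag; and for every vertex, the bags containing it form a connected subtree. Here vertex 3 appears in no bag, so the decomposition is invalid.

No — vertex 3 appears in no bag.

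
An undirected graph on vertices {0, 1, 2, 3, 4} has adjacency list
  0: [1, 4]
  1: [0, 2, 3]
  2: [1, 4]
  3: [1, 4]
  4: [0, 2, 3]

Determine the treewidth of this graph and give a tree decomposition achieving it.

Treewidth 2.
One optimal decomposition is:
Bags: B1 = {1, 2, 4}  B2 = {1, 3, 4}  B3 = {0, 1, 4}
Tree: B1–B2, B2–B3

Every bag has size at most 3, so the width is 3 − 1 = 2 and tw(G) ≤ 2. For the lower bound, G contains the cycle 4–2–1–3–4, so G is not a forest; only forests have treewidth ≤ 1, hence tw(G) ≥ 2. The upper and lower bounds meet at 2, so that is the treewidth.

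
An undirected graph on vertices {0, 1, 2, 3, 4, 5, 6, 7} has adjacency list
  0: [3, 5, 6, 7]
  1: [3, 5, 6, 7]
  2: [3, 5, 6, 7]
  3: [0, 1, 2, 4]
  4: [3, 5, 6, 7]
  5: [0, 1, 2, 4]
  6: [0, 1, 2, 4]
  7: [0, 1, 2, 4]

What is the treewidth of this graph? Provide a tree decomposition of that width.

Treewidth 4.
One optimal decomposition is:
Bags: B1 = {3, 4, 5, 6, 7}  B2 = {1, 3, 5, 6, 7}  B3 = {2, 3, 5, 6, 7}  B4 = {0, 3, 5, 6, 7}
Tree: B1–B2, B2–B3, B3–B4

Every bag has size at most 5, so the width is 5 − 1 = 4 and tw(G) ≤ 4. For the lower bound: the 5 vertex sets {4,7}, {1,5}, {2,3}, {6}, {0} are disjoint, each induces a connected subgraph, and every pair is joined by at least one edge of G. Contracting each set to a single vertex therefore yields K_{5} as a minor, and since treewidth is minor-monotone, tw(G) ≥ tw(K_{5}) = 4. Therefore the treewidth is 4.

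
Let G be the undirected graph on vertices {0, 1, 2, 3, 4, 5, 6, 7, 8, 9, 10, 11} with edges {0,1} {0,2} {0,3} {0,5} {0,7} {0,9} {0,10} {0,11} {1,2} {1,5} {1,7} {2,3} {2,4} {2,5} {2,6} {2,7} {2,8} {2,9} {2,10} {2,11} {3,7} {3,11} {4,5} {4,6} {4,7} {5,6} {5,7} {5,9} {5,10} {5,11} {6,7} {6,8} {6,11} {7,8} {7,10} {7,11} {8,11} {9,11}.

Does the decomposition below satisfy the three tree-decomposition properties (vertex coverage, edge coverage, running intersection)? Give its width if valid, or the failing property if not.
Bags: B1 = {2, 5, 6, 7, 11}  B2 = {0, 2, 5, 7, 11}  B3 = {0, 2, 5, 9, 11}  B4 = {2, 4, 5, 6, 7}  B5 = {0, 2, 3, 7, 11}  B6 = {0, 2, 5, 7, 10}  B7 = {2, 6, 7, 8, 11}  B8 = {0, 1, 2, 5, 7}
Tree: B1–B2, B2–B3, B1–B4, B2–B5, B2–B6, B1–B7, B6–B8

Yes; width 4.

Vertex coverage: the bags together contain {0, 1, 2, 3, 4, 5, 6, 7, 8, 9, 10, 11}, the full vertex set. Edge coverage: each edge of G has both endpoints in at least one bag. Running intersection: for every vertex, the bags containing it form a connected subtree. All three properties hold, so this is a valid tree decomposition of width max|bag| − 1 = 4, and hence tw(G) ≤ 4.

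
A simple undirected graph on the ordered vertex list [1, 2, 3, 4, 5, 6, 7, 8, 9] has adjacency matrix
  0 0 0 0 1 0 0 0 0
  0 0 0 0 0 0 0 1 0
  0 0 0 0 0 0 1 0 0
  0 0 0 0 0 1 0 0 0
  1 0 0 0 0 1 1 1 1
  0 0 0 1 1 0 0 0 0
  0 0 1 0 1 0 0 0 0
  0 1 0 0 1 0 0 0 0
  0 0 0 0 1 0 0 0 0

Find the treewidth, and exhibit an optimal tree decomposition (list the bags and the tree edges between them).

Treewidth 1.
One optimal decomposition is:
Bags: B1 = {5, 7}  B2 = {5, 6}  B3 = {5, 8}  B4 = {1, 5}  B5 = {2, 8}  B6 = {4, 6}  B7 = {5, 9}  B8 = {3, 7}
Tree: B1–B2, B2–B3, B3–B4, B3–B5, B2–B6, B1–B7, B1–B8

Each bag holds 2 vertices, so the decomposition has width 1, which upper-bounds the treewidth. G has an edge, so its treewidth is at least 1. Hence tw(G) = 1 exactly.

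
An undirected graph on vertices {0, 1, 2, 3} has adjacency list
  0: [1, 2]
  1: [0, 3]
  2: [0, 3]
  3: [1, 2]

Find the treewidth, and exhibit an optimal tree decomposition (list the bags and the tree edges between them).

Treewidth 2.
One such decomposition:
Bags: B1 = {0, 1, 2}  B2 = {1, 2, 3}
Tree: B1–B2

Every bag has size at most 3, so the width is 3 − 1 = 2 and tw(G) ≤ 2. For the lower bound, G contains the cycle 1–0–2–3–1, so G is not a forest; only forests have treewidth ≤ 1, hence tw(G) ≥ 2. Hence tw(G) = 2 exactly.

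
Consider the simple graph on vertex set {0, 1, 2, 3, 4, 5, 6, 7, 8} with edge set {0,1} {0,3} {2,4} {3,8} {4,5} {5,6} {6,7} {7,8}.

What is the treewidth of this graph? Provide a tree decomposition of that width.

Each bag holds 2 vertices, so the decomposition has width 1, which upper-bounds the treewidth. Since G has at least one edge (e.g. 2–4), it is not an edgeless graph, so tw(G) ≥ 1. Therefore the treewidth is 1.

Treewidth 1.
Bags: B1 = {2, 4}  B2 = {4, 5}  B3 = {5, 6}  B4 = {6, 7}  B5 = {7, 8}  B6 = {3, 8}  B7 = {0, 3}  B8 = {0, 1}
Tree: B1–B2, B2–B3, B3–B4, B4–B5, B5–B6, B6–B7, B7–B8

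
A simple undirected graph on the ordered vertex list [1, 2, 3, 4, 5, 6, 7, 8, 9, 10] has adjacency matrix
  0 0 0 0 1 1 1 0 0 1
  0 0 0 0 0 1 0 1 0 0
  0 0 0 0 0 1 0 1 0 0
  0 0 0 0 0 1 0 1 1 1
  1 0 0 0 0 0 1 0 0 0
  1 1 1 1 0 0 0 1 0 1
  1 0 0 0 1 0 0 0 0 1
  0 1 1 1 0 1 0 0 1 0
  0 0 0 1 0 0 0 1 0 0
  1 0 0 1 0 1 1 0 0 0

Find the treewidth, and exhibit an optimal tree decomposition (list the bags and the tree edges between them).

Treewidth 2.
One such decomposition:
Bags: B1 = {4, 8, 9}  B2 = {4, 6, 8}  B3 = {4, 6, 10}  B4 = {3, 6, 8}  B5 = {1, 6, 10}  B6 = {1, 7, 10}  B7 = {1, 5, 7}  B8 = {2, 6, 8}
Tree: B1–B2, B2–B3, B2–B4, B3–B5, B5–B6, B6–B7, B2–B8

Every bag has size at most 3, so the width is 3 − 1 = 2 and tw(G) ≤ 2. Conversely, {4, 8, 9} is a clique of size 3, and the vertices of any clique must share a bag in every tree decomposition; so some bag has ≥ 3 vertices and tw(G) ≥ 2. Hence tw(G) = 2 exactly.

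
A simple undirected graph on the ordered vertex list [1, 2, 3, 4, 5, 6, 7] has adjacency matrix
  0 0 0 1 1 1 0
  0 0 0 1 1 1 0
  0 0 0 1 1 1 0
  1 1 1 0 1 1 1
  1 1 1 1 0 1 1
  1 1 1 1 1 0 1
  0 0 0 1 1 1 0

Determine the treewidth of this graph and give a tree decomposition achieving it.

Treewidth 3.
Bags: B1 = {1, 4, 5, 6}  B2 = {2, 4, 5, 6}  B3 = {3, 4, 5, 6}  B4 = {4, 5, 6, 7}
Tree: B1–B2, B1–B3, B3–B4

Each bag holds 4 vertices, so the decomposition has width 3, which upper-bounds the treewidth. For the lower bound, the 4 vertices {1, 4, 5, 6} are pairwise adjacent, and any tree decomposition puts a clique entirely inside one bag — forcing width ≥ 3. The upper and lower bounds meet at 3, so that is the treewidth.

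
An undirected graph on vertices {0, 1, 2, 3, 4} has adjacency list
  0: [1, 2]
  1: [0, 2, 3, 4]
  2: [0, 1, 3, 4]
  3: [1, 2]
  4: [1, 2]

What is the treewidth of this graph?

2

A width-2 tree decomposition is:
Bags: B1 = {1, 2, 3}  B2 = {0, 1, 2}  B3 = {1, 2, 4}
Tree: B1–B2, B1–B3
The largest bag has 3 vertices, giving width 2; this decomposition certifies tw(G) ≤ 2. For the lower bound, the 3 vertices {0, 1, 2} are pairwise adjacent, and any tree decomposition puts a clique entirely inside one bag — forcing width ≥ 2. Hence tw(G) = 2 exactly.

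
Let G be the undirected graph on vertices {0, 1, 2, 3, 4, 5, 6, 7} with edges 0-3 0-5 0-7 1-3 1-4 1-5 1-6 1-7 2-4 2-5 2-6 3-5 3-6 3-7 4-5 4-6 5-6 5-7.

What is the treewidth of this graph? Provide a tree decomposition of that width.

The largest bag has 4 vertices, giving width 3; this decomposition certifies tw(G) ≤ 3. On the other hand G contains the 4-clique {0, 3, 5, 7}. A clique must lie in a single bag of any decomposition, so no decomposition can have width below 3. Hence tw(G) = 3 exactly.

Treewidth 3.
One optimal decomposition is:
Bags: B1 = {1, 4, 5, 6}  B2 = {1, 3, 5, 6}  B3 = {1, 3, 5, 7}  B4 = {2, 4, 5, 6}  B5 = {0, 3, 5, 7}
Tree: B1–B2, B2–B3, B1–B4, B3–B5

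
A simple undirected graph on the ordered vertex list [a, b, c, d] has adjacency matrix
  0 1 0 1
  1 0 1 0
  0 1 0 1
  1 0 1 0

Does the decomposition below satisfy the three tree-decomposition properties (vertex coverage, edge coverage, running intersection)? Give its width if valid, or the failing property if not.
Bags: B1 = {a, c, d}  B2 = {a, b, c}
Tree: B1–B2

Yes; width 2.

Checking the three conditions: (i) the bags cover all of {a, b, c, d}; (ii) for each edge, some bag contains both endpoints; (iii) the bags containing any fixed vertex form a subtree. All hold, so the decomposition is valid with width 3 − 1 = 2.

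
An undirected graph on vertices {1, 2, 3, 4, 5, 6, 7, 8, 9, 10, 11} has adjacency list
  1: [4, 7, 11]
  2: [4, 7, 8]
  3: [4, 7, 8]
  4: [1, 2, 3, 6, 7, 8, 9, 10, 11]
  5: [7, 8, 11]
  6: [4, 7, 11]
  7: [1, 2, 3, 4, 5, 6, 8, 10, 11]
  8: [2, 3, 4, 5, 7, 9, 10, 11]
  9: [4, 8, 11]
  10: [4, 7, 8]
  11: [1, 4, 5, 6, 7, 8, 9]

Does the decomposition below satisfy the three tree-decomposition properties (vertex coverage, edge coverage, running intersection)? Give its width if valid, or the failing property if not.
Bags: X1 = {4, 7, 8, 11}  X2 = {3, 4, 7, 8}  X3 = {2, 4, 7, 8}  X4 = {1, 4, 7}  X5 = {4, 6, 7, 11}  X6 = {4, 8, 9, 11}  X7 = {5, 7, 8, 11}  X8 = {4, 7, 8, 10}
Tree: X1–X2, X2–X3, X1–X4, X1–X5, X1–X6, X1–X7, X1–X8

A tree decomposition must satisfy three properties: every vertex lies in some bag; for every edge, both endpoints lie together in some bag; and for every vertex, the bags containing it form a connected subtree. Here edge (11,1) lies in no bag, so the decomposition is invalid.

No — edge (11,1) lies in no bag.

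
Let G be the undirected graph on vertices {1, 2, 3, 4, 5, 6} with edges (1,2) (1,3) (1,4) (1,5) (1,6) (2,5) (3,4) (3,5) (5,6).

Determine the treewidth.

A width-2 tree decomposition is:
Bags: B1 = {1, 3, 5}  B2 = {1, 3, 4}  B3 = {1, 2, 5}  B4 = {1, 5, 6}
Tree: B1–B2, B1–B3, B1–B4
Every bag has size at most 3, so the width is 3 − 1 = 2 and tw(G) ≤ 2. For the lower bound, the 3 vertices {1, 3, 4} are pairwise adjacent, and any tree decomposition puts a clique entirely inside one bag — forcing width ≥ 2. The upper and lower bounds meet at 2, so that is the treewidth.

2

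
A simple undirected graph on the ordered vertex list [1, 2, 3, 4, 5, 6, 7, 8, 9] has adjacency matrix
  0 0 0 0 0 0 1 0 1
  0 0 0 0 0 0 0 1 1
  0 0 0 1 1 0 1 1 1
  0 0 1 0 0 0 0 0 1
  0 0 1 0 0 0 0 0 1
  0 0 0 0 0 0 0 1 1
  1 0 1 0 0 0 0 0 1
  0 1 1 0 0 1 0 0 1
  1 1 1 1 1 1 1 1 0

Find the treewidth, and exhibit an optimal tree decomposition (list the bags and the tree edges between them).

Treewidth 2.
Bags: B1 = {3, 7, 9}  B2 = {3, 8, 9}  B3 = {3, 4, 9}  B4 = {2, 8, 9}  B5 = {3, 5, 9}  B6 = {6, 8, 9}  B7 = {1, 7, 9}
Tree: B1–B2, B1–B3, B2–B4, B3–B5, B2–B6, B1–B7

The largest bag has 3 vertices, giving width 2; this decomposition certifies tw(G) ≤ 2. Conversely, {1, 7, 9} is a clique of size 3, and the vertices of any clique must share a bag in every tree decomposition; so some bag has ≥ 3 vertices and tw(G) ≥ 2. The upper and lower bounds meet at 2, so that is the treewidth.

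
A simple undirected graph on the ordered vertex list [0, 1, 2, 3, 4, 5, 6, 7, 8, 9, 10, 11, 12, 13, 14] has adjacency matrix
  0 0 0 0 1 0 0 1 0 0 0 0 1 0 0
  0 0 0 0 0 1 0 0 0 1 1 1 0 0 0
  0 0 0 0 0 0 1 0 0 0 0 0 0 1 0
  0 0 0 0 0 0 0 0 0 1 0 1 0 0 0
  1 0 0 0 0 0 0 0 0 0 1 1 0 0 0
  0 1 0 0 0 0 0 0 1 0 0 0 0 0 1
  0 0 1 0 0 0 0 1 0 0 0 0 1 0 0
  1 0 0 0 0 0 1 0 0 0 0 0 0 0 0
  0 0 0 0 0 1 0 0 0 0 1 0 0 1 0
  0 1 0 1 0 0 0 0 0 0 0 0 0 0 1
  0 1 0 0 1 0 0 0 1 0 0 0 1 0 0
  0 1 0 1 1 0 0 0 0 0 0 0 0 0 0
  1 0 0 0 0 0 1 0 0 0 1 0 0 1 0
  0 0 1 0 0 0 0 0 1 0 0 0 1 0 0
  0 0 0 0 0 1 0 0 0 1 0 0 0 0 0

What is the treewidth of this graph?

A width-3 tree decomposition is:
Bags: B1 = {2, 6, 7, 13}  B2 = {6, 7, 12, 13}  B3 = {0, 7, 12, 13}  B4 = {0, 8, 12, 13}  B5 = {0, 8, 10, 12}  B6 = {0, 4, 8, 10}  B7 = {4, 5, 8, 10}  B8 = {1, 4, 5, 10}  B9 = {1, 4, 5, 11}  B10 = {1, 5, 11, 14}  B11 = {1, 9, 11, 14}  B12 = {3, 9, 11, 14}
Tree: B1–B2, B2–B3, B3–B4, B4–B5, B5–B6, B6–B7, B7–B8, B8–B9, B9–B10, B10–B11, B11–B12
The largest bag has 4 vertices, giving width 3; this decomposition certifies tw(G) ≤ 3. For the lower bound: the 4 vertex sets {2,6,7}, {13}, {12}, {0,4,8,10} are disjoint, each induces a connected subgraph, and every pair is joined by at least one edge of G. Contracting each set to a single vertex therefore yields K_{4} as a minor, and since treewidth is minor-monotone, tw(G) ≥ tw(K_{4}) = 3. Therefore the treewidth is 3.

3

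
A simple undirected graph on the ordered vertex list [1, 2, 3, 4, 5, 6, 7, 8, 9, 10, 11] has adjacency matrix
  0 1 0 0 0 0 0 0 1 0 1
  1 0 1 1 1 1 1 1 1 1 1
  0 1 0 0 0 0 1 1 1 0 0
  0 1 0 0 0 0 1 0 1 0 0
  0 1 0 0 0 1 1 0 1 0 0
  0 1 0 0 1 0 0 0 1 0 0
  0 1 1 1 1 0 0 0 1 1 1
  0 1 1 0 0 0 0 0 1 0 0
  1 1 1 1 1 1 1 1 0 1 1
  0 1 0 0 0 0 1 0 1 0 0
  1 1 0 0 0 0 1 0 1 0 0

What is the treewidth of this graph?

3

A width-3 tree decomposition is:
Bags: B1 = {2, 3, 7, 9}  B2 = {2, 7, 9, 10}  B3 = {2, 4, 7, 9}  B4 = {2, 5, 7, 9}  B5 = {2, 3, 8, 9}  B6 = {2, 7, 9, 11}  B7 = {2, 5, 6, 9}  B8 = {1, 2, 9, 11}
Tree: B1–B2, B1–B3, B1–B4, B1–B5, B2–B6, B4–B7, B6–B8
Every bag has size at most 4, so the width is 4 − 1 = 3 and tw(G) ≤ 3. On the other hand G contains the 4-clique {2, 3, 8, 9}. A clique must lie in a single bag of any decomposition, so no decomposition can have width below 3. The upper and lower bounds meet at 3, so that is the treewidth.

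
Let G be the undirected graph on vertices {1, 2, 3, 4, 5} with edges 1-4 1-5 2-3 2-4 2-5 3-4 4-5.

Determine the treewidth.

2

A width-2 tree decomposition is:
Bags: B1 = {2, 4, 5}  B2 = {2, 3, 4}  B3 = {1, 4, 5}
Tree: B1–B2, B1–B3
Every bag has size at most 3, so the width is 3 − 1 = 2 and tw(G) ≤ 2. Conversely, {1, 4, 5} is a clique of size 3, and the vertices of any clique must share a bag in every tree decomposition; so some bag has ≥ 3 vertices and tw(G) ≥ 2. The upper and lower bounds meet at 2, so that is the treewidth.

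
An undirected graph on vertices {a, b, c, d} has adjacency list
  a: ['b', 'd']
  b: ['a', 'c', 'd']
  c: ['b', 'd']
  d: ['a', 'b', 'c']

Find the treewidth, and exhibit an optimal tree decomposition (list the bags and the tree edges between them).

Treewidth 2.
Bags: B1 = {a, b, d}  B2 = {b, c, d}
Tree: B1–B2

Every bag has size at most 3, so the width is 3 − 1 = 2 and tw(G) ≤ 2. Conversely, {b, c, d} is a clique of size 3, and the vertices of any clique must share a bag in every tree decomposition; so some bag has ≥ 3 vertices and tw(G) ≥ 2. Therefore the treewidth is 2.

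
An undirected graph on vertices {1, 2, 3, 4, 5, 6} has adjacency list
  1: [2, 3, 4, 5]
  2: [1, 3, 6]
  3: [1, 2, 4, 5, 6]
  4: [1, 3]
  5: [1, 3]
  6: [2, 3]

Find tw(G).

2

A width-2 tree decomposition is:
Bags: B1 = {1, 2, 3}  B2 = {1, 3, 5}  B3 = {1, 3, 4}  B4 = {2, 3, 6}
Tree: B1–B2, B1–B3, B1–B4
Every bag has size at most 3, so the width is 3 − 1 = 2 and tw(G) ≤ 2. On the other hand G contains the 3-clique {1, 2, 3}. A clique must lie in a single bag of any decomposition, so no decomposition can have width below 2. Therefore the treewidth is 2.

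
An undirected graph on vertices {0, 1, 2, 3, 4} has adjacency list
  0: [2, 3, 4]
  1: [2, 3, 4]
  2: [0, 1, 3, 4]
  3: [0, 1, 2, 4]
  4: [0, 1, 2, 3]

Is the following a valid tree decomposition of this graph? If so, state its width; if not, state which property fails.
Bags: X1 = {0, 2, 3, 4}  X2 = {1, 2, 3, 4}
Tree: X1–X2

Yes; width 3.

Vertex coverage: the bags together contain {0, 1, 2, 3, 4}, the full vertex set. Edge coverage: each edge of G has both endpoints in at least one bag. Running intersection: for every vertex, the bags containing it form a connected subtree. All three properties hold, so this is a valid tree decomposition of width max|bag| − 1 = 3, and hence tw(G) ≤ 3.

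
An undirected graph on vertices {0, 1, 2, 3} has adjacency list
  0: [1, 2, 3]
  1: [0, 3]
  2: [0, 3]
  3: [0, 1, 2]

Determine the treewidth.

2

A width-2 tree decomposition is:
Bags: B1 = {0, 2, 3}  B2 = {0, 1, 3}
Tree: B1–B2
The largest bag has 3 vertices, giving width 2; this decomposition certifies tw(G) ≤ 2. For the lower bound, the 3 vertices {0, 1, 3} are pairwise adjacent, and any tree decomposition puts a clique entirely inside one bag — forcing width ≥ 2. The upper and lower bounds meet at 2, so that is the treewidth.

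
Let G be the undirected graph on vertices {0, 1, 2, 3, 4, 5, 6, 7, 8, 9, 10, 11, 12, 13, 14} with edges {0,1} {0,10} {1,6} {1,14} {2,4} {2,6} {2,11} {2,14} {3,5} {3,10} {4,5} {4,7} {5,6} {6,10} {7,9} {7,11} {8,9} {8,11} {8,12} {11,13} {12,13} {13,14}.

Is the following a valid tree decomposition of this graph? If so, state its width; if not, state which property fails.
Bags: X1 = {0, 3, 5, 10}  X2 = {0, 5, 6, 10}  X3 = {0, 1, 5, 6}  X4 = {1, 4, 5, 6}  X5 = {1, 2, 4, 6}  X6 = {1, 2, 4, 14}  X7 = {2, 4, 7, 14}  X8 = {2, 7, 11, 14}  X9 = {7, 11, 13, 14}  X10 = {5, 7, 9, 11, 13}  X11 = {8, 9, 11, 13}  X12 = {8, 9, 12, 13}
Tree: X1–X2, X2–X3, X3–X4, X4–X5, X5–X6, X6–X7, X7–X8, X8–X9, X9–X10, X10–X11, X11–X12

A tree decomposition must satisfy three properties: every vertex lies in some bag; for every edge, both endpoints lie together in some bag; and for every vertex, the bags containing it form a connected subtree. Here bags containing vertex 5 are not connected in the tree, so the decomposition is invalid.

No — bags containing vertex 5 are not connected in the tree.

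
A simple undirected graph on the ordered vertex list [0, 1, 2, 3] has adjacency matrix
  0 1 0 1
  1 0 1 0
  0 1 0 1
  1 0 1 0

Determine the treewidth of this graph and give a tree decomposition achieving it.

The largest bag has 3 vertices, giving width 2; this decomposition certifies tw(G) ≤ 2. The edges 0–1–2–3–0 form a cycle, so G is not a tree and its treewidth is at least 2. The upper and lower bounds meet at 2, so that is the treewidth.

Treewidth 2.
One such decomposition:
Bags: B1 = {0, 1, 2}  B2 = {0, 2, 3}
Tree: B1–B2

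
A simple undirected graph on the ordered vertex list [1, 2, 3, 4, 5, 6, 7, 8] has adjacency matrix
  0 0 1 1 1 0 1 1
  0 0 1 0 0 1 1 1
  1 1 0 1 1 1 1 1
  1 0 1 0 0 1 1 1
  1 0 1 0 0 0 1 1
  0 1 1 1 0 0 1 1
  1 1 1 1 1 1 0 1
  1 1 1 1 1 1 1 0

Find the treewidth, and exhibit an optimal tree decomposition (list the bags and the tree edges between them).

Treewidth 4.
One optimal decomposition is:
Bags: B1 = {1, 3, 4, 7, 8}  B2 = {3, 4, 6, 7, 8}  B3 = {1, 3, 5, 7, 8}  B4 = {2, 3, 6, 7, 8}
Tree: B1–B2, B1–B3, B2–B4

Every bag has size at most 5, so the width is 5 − 1 = 4 and tw(G) ≤ 4. Conversely, {1, 3, 4, 7, 8} is a clique of size 5, and the vertices of any clique must share a bag in every tree decomposition; so some bag has ≥ 5 vertices and tw(G) ≥ 4. Therefore the treewidth is 4.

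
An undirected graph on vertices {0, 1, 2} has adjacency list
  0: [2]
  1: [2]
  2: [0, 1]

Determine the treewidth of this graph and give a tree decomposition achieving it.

Each bag holds 2 vertices, so the decomposition has width 1, which upper-bounds the treewidth. Any graph with an edge has treewidth ≥ 1, and G has the edge 0–2. Combining the bounds, tw(G) = 1.

Treewidth 1.
One optimal decomposition is:
Bags: B1 = {0, 2}  B2 = {1, 2}
Tree: B1–B2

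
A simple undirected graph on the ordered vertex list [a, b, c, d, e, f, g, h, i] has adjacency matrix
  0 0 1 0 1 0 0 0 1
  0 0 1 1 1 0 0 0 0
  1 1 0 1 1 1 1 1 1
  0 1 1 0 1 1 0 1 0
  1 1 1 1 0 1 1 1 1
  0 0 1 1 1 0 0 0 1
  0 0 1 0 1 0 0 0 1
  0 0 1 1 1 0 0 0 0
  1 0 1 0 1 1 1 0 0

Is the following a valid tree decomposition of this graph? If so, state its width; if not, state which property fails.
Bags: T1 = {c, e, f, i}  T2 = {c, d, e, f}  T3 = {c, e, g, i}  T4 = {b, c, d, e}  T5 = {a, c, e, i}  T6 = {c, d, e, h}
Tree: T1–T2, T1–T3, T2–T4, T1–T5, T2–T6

Yes; width 3.

Checking the three conditions: (i) the bags cover all of {a, b, c, d, e, f, g, h, i}; (ii) for each edge, some bag contains both endpoints; (iii) the bags containing any fixed vertex form a subtree. All hold, so the decomposition is valid with width 4 − 1 = 3.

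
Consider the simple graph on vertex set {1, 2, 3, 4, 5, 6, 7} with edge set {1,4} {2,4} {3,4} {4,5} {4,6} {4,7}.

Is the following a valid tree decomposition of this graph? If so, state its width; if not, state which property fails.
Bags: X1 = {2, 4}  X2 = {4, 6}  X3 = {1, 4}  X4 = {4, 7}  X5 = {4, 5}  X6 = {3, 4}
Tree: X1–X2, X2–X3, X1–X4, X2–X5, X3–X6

Yes; width 1.

Vertex coverage: the bags together contain {1, 2, 3, 4, 5, 6, 7}, the full vertex set. Edge coverage: each edge of G has both endpoints in at least one bag. Running intersection: for every vertex, the bags containing it form a connected subtree. All three properties hold, so this is a valid tree decomposition of width max|bag| − 1 = 1, and hence tw(G) ≤ 1.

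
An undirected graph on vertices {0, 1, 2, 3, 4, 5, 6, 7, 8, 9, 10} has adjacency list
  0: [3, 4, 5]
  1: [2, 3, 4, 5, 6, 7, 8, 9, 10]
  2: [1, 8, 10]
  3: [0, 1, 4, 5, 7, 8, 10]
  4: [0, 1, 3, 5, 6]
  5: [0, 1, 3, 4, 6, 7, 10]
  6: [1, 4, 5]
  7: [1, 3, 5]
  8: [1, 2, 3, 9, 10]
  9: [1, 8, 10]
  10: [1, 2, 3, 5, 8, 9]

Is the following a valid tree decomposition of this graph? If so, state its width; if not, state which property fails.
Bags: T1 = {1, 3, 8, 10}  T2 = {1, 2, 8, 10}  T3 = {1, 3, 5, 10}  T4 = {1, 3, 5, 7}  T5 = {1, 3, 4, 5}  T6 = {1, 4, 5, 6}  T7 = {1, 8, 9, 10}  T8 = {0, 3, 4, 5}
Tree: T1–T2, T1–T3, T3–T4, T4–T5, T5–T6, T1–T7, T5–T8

Yes; width 3.

Checking the three conditions: (i) the bags cover all of {0, 1, 2, 3, 4, 5, 6, 7, 8, 9, 10}; (ii) for each edge, some bag contains both endpoints; (iii) the bags containing any fixed vertex form a subtree. All hold, so the decomposition is valid with width 4 − 1 = 3.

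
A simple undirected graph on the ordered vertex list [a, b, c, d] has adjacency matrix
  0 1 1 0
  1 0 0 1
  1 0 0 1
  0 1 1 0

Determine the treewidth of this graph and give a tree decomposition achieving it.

Each bag holds 3 vertices, so the decomposition has width 2, which upper-bounds the treewidth. For the lower bound, G contains the cycle a–b–d–c–a, so G is not a forest; only forests have treewidth ≤ 1, hence tw(G) ≥ 2. Combining the bounds, tw(G) = 2.

Treewidth 2.
One such decomposition:
Bags: B1 = {a, b, d}  B2 = {a, c, d}
Tree: B1–B2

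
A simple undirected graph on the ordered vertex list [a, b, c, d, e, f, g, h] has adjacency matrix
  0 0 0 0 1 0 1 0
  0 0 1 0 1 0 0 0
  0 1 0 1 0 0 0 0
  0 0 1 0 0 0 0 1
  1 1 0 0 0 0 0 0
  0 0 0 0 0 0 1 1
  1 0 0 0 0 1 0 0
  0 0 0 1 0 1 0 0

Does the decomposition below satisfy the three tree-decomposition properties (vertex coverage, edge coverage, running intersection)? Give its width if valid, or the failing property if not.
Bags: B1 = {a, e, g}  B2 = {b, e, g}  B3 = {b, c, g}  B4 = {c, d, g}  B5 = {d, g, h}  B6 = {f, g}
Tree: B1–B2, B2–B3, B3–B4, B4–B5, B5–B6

A tree decomposition must satisfy three properties: every vertex lies in some bag; for every edge, both endpoints lie together in some bag; and for every vertex, the bags containing it form a connected subtree. Here edge (h,f) lies in no bag, so the decomposition is invalid.

No — edge (h,f) lies in no bag.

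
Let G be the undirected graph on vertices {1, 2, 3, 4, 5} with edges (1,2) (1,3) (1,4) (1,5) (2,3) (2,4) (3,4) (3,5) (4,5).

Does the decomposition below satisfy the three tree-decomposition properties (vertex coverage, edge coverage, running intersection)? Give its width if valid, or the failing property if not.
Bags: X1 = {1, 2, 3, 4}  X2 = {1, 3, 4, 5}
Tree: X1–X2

Every vertex of G appears in some bag (union = {1, 2, 3, 4, 5}); every edge is covered by a bag; and for each vertex v the set of bags containing v is connected in the bag tree. The decomposition is therefore valid. The largest bag has 4 vertices, so the width is 3.

Yes; width 3.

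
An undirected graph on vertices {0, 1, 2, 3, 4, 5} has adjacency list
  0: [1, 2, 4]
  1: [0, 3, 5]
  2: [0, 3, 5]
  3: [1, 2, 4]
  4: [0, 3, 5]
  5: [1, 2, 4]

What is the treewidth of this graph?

3

A width-3 tree decomposition is:
Bags: B1 = {0, 1, 2, 4}  B2 = {1, 2, 4, 5}  B3 = {1, 2, 3, 4}
Tree: B1–B2, B2–B3
Each bag holds 4 vertices, so the decomposition has width 3, which upper-bounds the treewidth. For the lower bound: the 4 vertex sets {0,1}, {2,5}, {4}, {3} are disjoint, each induces a connected subgraph, and every pair is joined by at least one edge of G. Contracting each set to a single vertex therefore yields K_{4} as a minor, and since treewidth is minor-monotone, tw(G) ≥ tw(K_{4}) = 3. Therefore the treewidth is 3.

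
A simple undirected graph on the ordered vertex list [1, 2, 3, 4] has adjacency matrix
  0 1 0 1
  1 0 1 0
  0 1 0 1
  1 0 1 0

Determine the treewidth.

2

A width-2 tree decomposition is:
Bags: B1 = {1, 2, 4}  B2 = {2, 3, 4}
Tree: B1–B2
Every bag has size at most 3, so the width is 3 − 1 = 2 and tw(G) ≤ 2. The edges 2–1–4–3–2 form a cycle, so G is not a tree and its treewidth is at least 2. Therefore the treewidth is 2.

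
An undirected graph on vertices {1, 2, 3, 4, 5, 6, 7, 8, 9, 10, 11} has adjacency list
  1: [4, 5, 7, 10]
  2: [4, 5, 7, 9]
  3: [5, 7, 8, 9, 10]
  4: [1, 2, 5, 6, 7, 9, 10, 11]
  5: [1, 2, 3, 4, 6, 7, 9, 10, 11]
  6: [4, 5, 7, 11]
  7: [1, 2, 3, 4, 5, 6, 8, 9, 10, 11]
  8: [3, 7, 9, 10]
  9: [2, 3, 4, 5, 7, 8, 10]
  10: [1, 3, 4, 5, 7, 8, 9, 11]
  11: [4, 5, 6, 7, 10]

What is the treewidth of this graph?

A width-4 tree decomposition is:
Bags: B1 = {1, 4, 5, 7, 10}  B2 = {4, 5, 7, 9, 10}  B3 = {3, 5, 7, 9, 10}  B4 = {3, 7, 8, 9, 10}  B5 = {4, 5, 7, 10, 11}  B6 = {2, 4, 5, 7, 9}  B7 = {4, 5, 6, 7, 11}
Tree: B1–B2, B2–B3, B3–B4, B1–B5, B2–B6, B5–B7
Each bag holds 5 vertices, so the decomposition has width 4, which upper-bounds the treewidth. For the lower bound, the 5 vertices {3, 7, 8, 9, 10} are pairwise adjacent, and any tree decomposition puts a clique entirely inside one bag — forcing width ≥ 4. Combining the bounds, tw(G) = 4.

4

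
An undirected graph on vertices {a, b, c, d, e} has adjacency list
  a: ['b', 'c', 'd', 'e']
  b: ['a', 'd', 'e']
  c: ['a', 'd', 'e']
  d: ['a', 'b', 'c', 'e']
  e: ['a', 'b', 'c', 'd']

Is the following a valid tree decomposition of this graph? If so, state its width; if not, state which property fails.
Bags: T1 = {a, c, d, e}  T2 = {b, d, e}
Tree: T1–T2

No — edge (a,b) lies in no bag.

A tree decomposition must satisfy three properties: every vertex lies in some bag; for every edge, both endpoints lie together in some bag; and for every vertex, the bags containing it form a connected subtree. Here edge (a,b) lies in no bag, so the decomposition is invalid.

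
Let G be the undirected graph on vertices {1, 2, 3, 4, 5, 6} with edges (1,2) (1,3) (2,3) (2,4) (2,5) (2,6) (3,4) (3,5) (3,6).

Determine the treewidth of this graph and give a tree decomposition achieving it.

Every bag has size at most 3, so the width is 3 − 1 = 2 and tw(G) ≤ 2. Conversely, {1, 2, 3} is a clique of size 3, and the vertices of any clique must share a bag in every tree decomposition; so some bag has ≥ 3 vertices and tw(G) ≥ 2. Therefore the treewidth is 2.

Treewidth 2.
Bags: B1 = {2, 3, 6}  B2 = {1, 2, 3}  B3 = {2, 3, 5}  B4 = {2, 3, 4}
Tree: B1–B2, B2–B3, B2–B4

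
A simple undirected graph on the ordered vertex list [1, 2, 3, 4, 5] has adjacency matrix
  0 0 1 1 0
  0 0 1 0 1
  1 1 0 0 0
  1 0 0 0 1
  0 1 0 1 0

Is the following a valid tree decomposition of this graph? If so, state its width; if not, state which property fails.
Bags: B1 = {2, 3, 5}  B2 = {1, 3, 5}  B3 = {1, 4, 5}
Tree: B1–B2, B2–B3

Every vertex of G appears in some bag (union = {1, 2, 3, 4, 5}); every edge is covered by a bag; and for each vertex v the set of bags containing v is connected in the bag tree. The decomposition is therefore valid. The largest bag has 3 vertices, so the width is 2.

Yes; width 2.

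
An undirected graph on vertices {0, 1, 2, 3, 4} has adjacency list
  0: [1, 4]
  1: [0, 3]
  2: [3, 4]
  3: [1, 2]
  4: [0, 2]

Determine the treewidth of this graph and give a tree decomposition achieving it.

The largest bag has 3 vertices, giving width 2; this decomposition certifies tw(G) ≤ 2. For the lower bound, G contains the cycle 0–4–2–3–1–0, so G is not a forest; only forests have treewidth ≤ 1, hence tw(G) ≥ 2. Combining the bounds, tw(G) = 2.

Treewidth 2.
Bags: B1 = {0, 2, 4}  B2 = {0, 2, 3}  B3 = {0, 1, 3}
Tree: B1–B2, B2–B3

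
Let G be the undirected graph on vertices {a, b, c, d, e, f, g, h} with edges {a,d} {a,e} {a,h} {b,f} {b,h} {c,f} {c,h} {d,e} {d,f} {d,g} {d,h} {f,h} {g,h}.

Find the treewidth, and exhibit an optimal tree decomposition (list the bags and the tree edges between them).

Treewidth 2.
One such decomposition:
Bags: B1 = {a, d, h}  B2 = {d, f, h}  B3 = {d, g, h}  B4 = {b, f, h}  B5 = {c, f, h}  B6 = {a, d, e}
Tree: B1–B2, B2–B3, B2–B4, B2–B5, B1–B6

Every bag has size at most 3, so the width is 3 − 1 = 2 and tw(G) ≤ 2. Conversely, {a, d, e} is a clique of size 3, and the vertices of any clique must share a bag in every tree decomposition; so some bag has ≥ 3 vertices and tw(G) ≥ 2. Therefore the treewidth is 2.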